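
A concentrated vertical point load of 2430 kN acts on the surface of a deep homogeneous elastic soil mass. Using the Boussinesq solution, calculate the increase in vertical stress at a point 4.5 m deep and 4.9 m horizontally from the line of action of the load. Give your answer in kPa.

Δσ_z ≈ 8.11 kPa

Boussinesq vertical stress below a point load on an elastic half-space:
Δσ_z = 3P/(2πz²) · [1 + (r/z)²]^(−5/2)
r/z = 4.9/4.5 = 1.0889; [1+(r/z)²]^(−5/2) = 0.14159.
Δσ_z = 3×2430/(2π×4.5²) × 0.14159 = 57.296 × 0.14159 = 8.113 kPa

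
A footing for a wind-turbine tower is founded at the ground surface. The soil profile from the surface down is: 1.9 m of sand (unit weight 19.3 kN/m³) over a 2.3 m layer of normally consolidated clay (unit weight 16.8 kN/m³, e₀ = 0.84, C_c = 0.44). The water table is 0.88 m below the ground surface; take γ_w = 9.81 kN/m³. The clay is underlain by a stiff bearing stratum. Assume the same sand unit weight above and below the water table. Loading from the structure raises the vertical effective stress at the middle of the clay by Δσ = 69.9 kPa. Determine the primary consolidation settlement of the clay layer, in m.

Mid-depth of clay below the ground surface: z = 1.9 + 2.3/2 = 3.05 m.
Total vertical stress at mid-clay: σ_v = 19.3×1.9 + 16.8×1.15 = 55.99 kPa.
Pore pressure: u = 9.81×(3.05 − 0.88) = 21.288 kPa.
Initial effective stress: σ'_0 = σ_v − u = 55.99 − 21.288 = 34.702 kPa.
Final effective stress: σ'_f = σ'_0 + Δσ = 34.702 + 69.9 = 104.6 kPa.
Normally consolidated clay, so the full stress increment lies on the virgin compression line:
S_c = C_c·H/(1+e₀)·log₁₀(σ'_f/σ'_0) = 0.44×2.3/(1+0.84)×log₁₀(104.6/34.702)
    = 0.55 × 0.47918 = 0.2635 m

S_c ≈ 0.264 m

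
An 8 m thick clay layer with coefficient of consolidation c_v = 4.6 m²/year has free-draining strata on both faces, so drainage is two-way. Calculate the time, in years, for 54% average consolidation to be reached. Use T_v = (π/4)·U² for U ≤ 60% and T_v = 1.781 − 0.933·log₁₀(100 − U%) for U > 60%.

t ≈ 0.797 years

Drainage path length: H_d = H/2 = 4 m (double drainage).
U ≤ 60%: T_v = (π/4)·U² = (π/4)×0.54² = 0.22902.
t = T_v·H_d²/c_v = 0.22902×4²/4.6 = 0.7966 years.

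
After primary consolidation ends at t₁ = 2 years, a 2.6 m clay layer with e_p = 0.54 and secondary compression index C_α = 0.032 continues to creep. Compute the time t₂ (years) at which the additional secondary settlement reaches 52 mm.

S_s = C_α·H/(1+e_p)·log₁₀(t₂/t₁) ⇒ log₁₀(t₂/t₁) = S_s·(1+e_p)/(C_α·H).
log₁₀(t₂/t₁) = 0.052 × (1+0.54) / (0.032×2.6) = 0.9625
t₂ = t₁ × 10^0.9625 = 2 × 9.173 = 18.35 years

t₂ ≈ 18.3 years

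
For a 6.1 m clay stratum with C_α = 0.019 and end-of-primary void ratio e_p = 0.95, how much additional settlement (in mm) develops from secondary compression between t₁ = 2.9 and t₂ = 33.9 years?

S_s ≈ 63.5 mm

Secondary compression: S_s = C_α·H/(1+e_p)·log₁₀(t₂/t₁)
S_s = 0.019×6.1/(1+0.95)×log₁₀(33.9/2.9)
    = 0.05944 × 1.068 = 0.06347 m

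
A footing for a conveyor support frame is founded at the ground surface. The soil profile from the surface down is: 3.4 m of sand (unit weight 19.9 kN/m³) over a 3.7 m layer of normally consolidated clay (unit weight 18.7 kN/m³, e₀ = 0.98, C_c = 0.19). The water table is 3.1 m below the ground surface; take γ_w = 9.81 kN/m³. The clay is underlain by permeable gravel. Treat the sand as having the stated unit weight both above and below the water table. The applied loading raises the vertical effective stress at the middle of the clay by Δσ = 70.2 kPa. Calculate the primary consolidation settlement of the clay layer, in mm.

S_c ≈ 96.1 mm

Mid-depth of clay below the ground surface: z = 3.4 + 3.7/2 = 5.25 m.
Total vertical stress at mid-clay: σ_v = 19.9×3.4 + 18.7×1.85 = 102.25 kPa.
Pore pressure: u = 9.81×(5.25 − 3.1) = 21.091 kPa.
Initial effective stress: σ'_0 = σ_v − u = 102.25 − 21.091 = 81.159 kPa.
Final effective stress: σ'_f = σ'_0 + Δσ = 81.159 + 70.2 = 151.36 kPa.
Normally consolidated clay, so the full stress increment lies on the virgin compression line:
S_c = C_c·H/(1+e₀)·log₁₀(σ'_f/σ'_0) = 0.19×3.7/(1+0.98)×log₁₀(151.36/81.159)
    = 0.35505 × 0.27067 = 0.0961 m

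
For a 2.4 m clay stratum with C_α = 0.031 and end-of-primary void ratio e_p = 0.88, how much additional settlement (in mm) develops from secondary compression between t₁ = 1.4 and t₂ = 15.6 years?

Secondary compression: S_s = C_α·H/(1+e_p)·log₁₀(t₂/t₁)
S_s = 0.031×2.4/(1+0.88)×log₁₀(15.6/1.4)
    = 0.03957 × 1.047 = 0.04143 m

S_s ≈ 41.4 mm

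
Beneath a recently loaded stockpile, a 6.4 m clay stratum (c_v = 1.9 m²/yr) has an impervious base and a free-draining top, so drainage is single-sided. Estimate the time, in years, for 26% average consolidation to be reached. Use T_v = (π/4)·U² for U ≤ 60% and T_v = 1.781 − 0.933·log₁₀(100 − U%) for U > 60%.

Drainage path length: H_d = H = 6.4 m (single drainage).
U ≤ 60%: T_v = (π/4)·U² = (π/4)×0.26² = 0.053093.
t = T_v·H_d²/c_v = 0.053093×6.4²/1.9 = 1.145 years.

t ≈ 1.14 years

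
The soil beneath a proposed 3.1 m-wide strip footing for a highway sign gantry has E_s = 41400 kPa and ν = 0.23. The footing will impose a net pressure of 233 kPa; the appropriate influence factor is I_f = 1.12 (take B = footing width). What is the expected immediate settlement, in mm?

Immediate (elastic) settlement: S_e = q·B·(1−ν²)/E_s · I_f.
S_e = 233 × 3.1 × (1 − 0.23²) / 41400 × 1.12
    = 233 × 3.1 × 0.9471 / 41400 × 1.12
    = 0.01851 m = 18.51 mm

S_e ≈ 18.5 mm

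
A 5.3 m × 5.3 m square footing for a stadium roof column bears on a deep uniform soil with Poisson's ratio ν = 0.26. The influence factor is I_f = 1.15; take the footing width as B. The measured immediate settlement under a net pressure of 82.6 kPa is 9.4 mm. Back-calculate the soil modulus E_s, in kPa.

E_s ≈ 49900 kPa

S_e = q·B·(1−ν²)/E_s · I_f  ⇒  E_s = q·B·(1−ν²)·I_f / S_e.
E_s = 82.6 × 5.3 × 0.9324 × 1.15 / 0.0094 = 49940 kPa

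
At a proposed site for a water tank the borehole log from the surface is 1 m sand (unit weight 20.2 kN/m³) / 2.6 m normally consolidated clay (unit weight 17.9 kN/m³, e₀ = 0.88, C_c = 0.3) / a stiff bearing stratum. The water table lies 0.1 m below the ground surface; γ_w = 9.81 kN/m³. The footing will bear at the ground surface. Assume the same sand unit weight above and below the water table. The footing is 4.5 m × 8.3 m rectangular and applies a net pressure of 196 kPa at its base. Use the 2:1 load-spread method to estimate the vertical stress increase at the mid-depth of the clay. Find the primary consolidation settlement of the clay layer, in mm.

Mid-depth of clay below the ground surface: z = 1 + 2.6/2 = 2.3 m.
Total vertical stress at mid-clay: σ_v = 20.2×1 + 17.9×1.3 = 43.47 kPa.
Pore pressure: u = 9.81×(2.3 − 0.1) = 21.582 kPa.
Initial effective stress: σ'_0 = σ_v − u = 43.47 − 21.582 = 21.888 kPa.
Stress increase at mid-clay by the 2:1 spreading method:
Δσ = qBL/((B+z)(L+z)) = 196×4.5×8.3/((4.5+2.3)(8.3+2.3)) = 101.56 kPa
Final effective stress: σ'_f = σ'_0 + Δσ = 21.888 + 101.56 = 123.45 kPa.
Normally consolidated clay, so the full stress increment lies on the virgin compression line:
S_c = C_c·H/(1+e₀)·log₁₀(σ'_f/σ'_0) = 0.3×2.6/(1+0.88)×log₁₀(123.45/21.888)
    = 0.41489 × 0.75129 = 0.3117 m

S_c ≈ 312 mm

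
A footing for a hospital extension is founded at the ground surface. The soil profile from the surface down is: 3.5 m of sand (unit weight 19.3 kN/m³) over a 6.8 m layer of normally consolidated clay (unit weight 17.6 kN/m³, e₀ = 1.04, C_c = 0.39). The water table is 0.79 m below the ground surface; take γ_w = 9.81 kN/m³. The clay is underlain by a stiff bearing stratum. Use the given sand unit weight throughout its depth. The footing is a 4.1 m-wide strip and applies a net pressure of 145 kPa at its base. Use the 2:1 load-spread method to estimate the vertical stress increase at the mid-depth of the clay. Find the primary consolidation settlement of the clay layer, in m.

S_c ≈ 0.332 m

Mid-depth of clay below the ground surface: z = 3.5 + 6.8/2 = 6.9 m.
Total vertical stress at mid-clay: σ_v = 19.3×3.5 + 17.6×3.4 = 127.39 kPa.
Pore pressure: u = 9.81×(6.9 − 0.79) = 59.939 kPa.
Initial effective stress: σ'_0 = σ_v − u = 127.39 − 59.939 = 67.451 kPa.
Stress increase at mid-clay by the 2:1 spreading method:
Δσ = qB/(B+z) = 145×4.1/(4.1+6.9) = 54.045 kPa
Final effective stress: σ'_f = σ'_0 + Δσ = 67.451 + 54.045 = 121.5 kPa.
Normally consolidated clay, so the full stress increment lies on the virgin compression line:
S_c = C_c·H/(1+e₀)·log₁₀(σ'_f/σ'_0) = 0.39×6.8/(1+1.04)×log₁₀(121.5/67.451)
    = 1.3 × 0.25559 = 0.3323 m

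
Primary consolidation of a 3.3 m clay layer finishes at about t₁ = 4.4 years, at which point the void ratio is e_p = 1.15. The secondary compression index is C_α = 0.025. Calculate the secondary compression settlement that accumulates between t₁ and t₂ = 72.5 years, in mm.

S_s ≈ 46.7 mm

Secondary compression: S_s = C_α·H/(1+e_p)·log₁₀(t₂/t₁)
S_s = 0.025×3.3/(1+1.15)×log₁₀(72.5/4.4)
    = 0.03837 × 1.217 = 0.04669 m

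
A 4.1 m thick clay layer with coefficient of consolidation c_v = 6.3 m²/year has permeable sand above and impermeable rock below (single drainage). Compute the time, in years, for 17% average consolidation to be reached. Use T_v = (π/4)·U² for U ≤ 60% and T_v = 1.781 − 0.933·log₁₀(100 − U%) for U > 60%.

Drainage path length: H_d = H = 4.1 m (single drainage).
U ≤ 60%: T_v = (π/4)·U² = (π/4)×0.17² = 0.022698.
t = T_v·H_d²/c_v = 0.022698×4.1²/6.3 = 0.06056 years.

t ≈ 0.0606 years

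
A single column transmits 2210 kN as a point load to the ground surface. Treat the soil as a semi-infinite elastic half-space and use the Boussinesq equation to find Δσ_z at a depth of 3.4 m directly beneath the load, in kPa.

Boussinesq vertical stress below a point load on an elastic half-space:
Δσ_z = 3P/(2πz²) · [1 + (r/z)²]^(−5/2)
r/z = 0/3.4 = 0; [1+(r/z)²]^(−5/2) = 1.
Δσ_z = 3×2210/(2π×3.4²) × 1 = 91.28 × 1 = 91.28 kPa

Δσ_z ≈ 91.3 kPa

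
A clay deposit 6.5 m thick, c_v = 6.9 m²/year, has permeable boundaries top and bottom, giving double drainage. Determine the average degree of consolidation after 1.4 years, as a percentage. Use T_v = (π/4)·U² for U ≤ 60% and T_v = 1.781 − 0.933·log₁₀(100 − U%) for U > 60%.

U ≈ 91.5 %

Drainage path length: H_d = H/2 = 3.25 m (double drainage).
T_v = c_v·t/H_d² = 6.9×1.4/3.25² = 0.91456.
T_v = 0.91456 corresponds to the U > 60% branch:
U = 1 − 10^((1.781 − T_v)/0.933)/100 = 0.9151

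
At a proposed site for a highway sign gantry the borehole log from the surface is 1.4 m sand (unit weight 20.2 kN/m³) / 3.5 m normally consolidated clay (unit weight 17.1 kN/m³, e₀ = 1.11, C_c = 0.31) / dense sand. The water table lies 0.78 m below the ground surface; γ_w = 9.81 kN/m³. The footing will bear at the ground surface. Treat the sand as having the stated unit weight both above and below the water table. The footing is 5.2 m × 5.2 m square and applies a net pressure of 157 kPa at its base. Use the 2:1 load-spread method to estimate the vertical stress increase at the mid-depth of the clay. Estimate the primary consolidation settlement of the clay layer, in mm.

S_c ≈ 225 mm

Mid-depth of clay below the ground surface: z = 1.4 + 3.5/2 = 3.15 m.
Total vertical stress at mid-clay: σ_v = 20.2×1.4 + 17.1×1.75 = 58.205 kPa.
Pore pressure: u = 9.81×(3.15 − 0.78) = 23.25 kPa.
Initial effective stress: σ'_0 = σ_v − u = 58.205 − 23.25 = 34.955 kPa.
Stress increase at mid-clay by the 2:1 spreading method:
Δσ = qBL/((B+z)(L+z)) = 157×5.2×5.2/((5.2+3.15)(5.2+3.15)) = 60.888 kPa
Final effective stress: σ'_f = σ'_0 + Δσ = 34.955 + 60.888 = 95.843 kPa.
Normally consolidated clay, so the full stress increment lies on the virgin compression line:
S_c = C_c·H/(1+e₀)·log₁₀(σ'_f/σ'_0) = 0.31×3.5/(1+1.11)×log₁₀(95.843/34.955)
    = 0.51422 × 0.43805 = 0.2253 m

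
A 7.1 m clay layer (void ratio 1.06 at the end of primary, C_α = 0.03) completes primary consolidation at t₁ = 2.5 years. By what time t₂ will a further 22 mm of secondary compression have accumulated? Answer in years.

S_s = C_α·H/(1+e_p)·log₁₀(t₂/t₁) ⇒ log₁₀(t₂/t₁) = S_s·(1+e_p)/(C_α·H).
log₁₀(t₂/t₁) = 0.022 × (1+1.06) / (0.03×7.1) = 0.2128
t₂ = t₁ × 10^0.2128 = 2.5 × 1.632 = 4.08 years

t₂ ≈ 4.08 years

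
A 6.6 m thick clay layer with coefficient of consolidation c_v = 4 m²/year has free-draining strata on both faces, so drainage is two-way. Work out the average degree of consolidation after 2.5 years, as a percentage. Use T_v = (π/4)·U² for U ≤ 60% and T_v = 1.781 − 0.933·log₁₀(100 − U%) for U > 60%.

Drainage path length: H_d = H/2 = 3.3 m (double drainage).
T_v = c_v·t/H_d² = 4×2.5/3.3² = 0.91827.
T_v = 0.91827 corresponds to the U > 60% branch:
U = 1 − 10^((1.781 − T_v)/0.933)/100 = 0.9159

U ≈ 91.6 %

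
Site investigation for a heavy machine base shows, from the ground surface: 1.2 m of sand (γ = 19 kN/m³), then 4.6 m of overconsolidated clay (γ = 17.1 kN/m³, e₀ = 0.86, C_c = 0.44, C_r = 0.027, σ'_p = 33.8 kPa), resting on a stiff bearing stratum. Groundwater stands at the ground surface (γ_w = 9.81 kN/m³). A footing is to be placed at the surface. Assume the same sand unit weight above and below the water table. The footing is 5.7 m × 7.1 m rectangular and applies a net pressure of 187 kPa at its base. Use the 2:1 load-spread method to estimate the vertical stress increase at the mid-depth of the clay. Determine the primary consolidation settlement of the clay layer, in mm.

S_c ≈ 543 mm

Mid-depth of clay below the ground surface: z = 1.2 + 4.6/2 = 3.5 m.
Total vertical stress at mid-clay: σ_v = 19×1.2 + 17.1×2.3 = 62.13 kPa.
Pore pressure: u = 9.81×(3.5 − 0) = 34.335 kPa.
Initial effective stress: σ'_0 = σ_v − u = 62.13 − 34.335 = 27.795 kPa.
Stress increase at mid-clay by the 2:1 spreading method:
Δσ = qBL/((B+z)(L+z)) = 187×5.7×7.1/((5.7+3.5)(7.1+3.5)) = 77.603 kPa
Final effective stress: σ'_f = 27.795 + 77.603 = 105.4 kPa.
σ'_f = 105.4 > σ'_p = 33.8 kPa, so the stress path crosses the preconsolidation pressure — recompression up to σ'_p, then virgin compression beyond:
S_c = H/(1+e₀)·[C_r·log₁₀(σ'_p/σ'_0) + C_c·log₁₀(σ'_f/σ'_p)]
    = 4.6/1.86 × [0.027×log₁₀(33.8/27.795) + 0.44×log₁₀(105.4/33.8)]
    = 2.4731 × [0.0022937 + 0.21733] = 0.5432 m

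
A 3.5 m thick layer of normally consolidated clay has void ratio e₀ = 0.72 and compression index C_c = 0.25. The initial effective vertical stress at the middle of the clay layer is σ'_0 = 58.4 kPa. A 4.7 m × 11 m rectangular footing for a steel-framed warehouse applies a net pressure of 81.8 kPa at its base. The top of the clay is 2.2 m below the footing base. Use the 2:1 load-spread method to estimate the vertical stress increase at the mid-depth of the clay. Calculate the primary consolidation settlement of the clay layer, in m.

S_c ≈ 0.0982 m

Mid-depth of clay below the footing base: z = 2.2 + 3.5/2 = 3.95 m.
Stress increase at mid-clay by the 2:1 spreading method:
Δσ = qBL/((B+z)(L+z)) = 81.8×4.7×11/((4.7+3.95)(11+3.95)) = 32.703 kPa
Final effective stress: σ'_f = σ'_0 + Δσ = 58.4 + 32.703 = 91.103 kPa.
Normally consolidated clay, so the full stress increment lies on the virgin compression line:
S_c = C_c·H/(1+e₀)·log₁₀(σ'_f/σ'_0) = 0.25×3.5/(1+0.72)×log₁₀(91.103/58.4)
    = 0.50872 × 0.19312 = 0.09824 m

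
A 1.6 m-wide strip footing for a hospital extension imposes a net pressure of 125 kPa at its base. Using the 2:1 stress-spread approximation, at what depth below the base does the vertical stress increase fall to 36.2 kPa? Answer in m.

z ≈ 3.92 m

2:1 spreading — at depth z the loaded area has grown by z in each plan dimension:
qB/(B+z) = Δσ_z ⇒ z = qB/Δσ_z − B = 125×1.6/36.2 − 1.6 = 3.925 m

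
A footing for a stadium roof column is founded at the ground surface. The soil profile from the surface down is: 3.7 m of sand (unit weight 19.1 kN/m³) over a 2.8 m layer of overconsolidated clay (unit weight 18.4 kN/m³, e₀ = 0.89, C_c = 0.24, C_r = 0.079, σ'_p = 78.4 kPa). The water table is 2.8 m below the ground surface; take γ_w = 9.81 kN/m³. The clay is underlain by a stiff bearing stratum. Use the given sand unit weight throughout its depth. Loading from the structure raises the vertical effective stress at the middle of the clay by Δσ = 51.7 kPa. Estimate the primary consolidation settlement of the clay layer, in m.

Mid-depth of clay below the ground surface: z = 3.7 + 2.8/2 = 5.1 m.
Total vertical stress at mid-clay: σ_v = 19.1×3.7 + 18.4×1.4 = 96.43 kPa.
Pore pressure: u = 9.81×(5.1 − 2.8) = 22.563 kPa.
Initial effective stress: σ'_0 = σ_v − u = 96.43 − 22.563 = 73.867 kPa.
Final effective stress: σ'_f = 73.867 + 51.7 = 125.57 kPa.
σ'_f = 125.57 > σ'_p = 78.4 kPa, so the stress path crosses the preconsolidation pressure — recompression up to σ'_p, then virgin compression beyond:
S_c = H/(1+e₀)·[C_r·log₁₀(σ'_p/σ'_0) + C_c·log₁₀(σ'_f/σ'_p)]
    = 2.8/1.89 × [0.079×log₁₀(78.4/73.867) + 0.24×log₁₀(125.57/78.4)]
    = 1.4815 × [0.0020434 + 0.049097] = 0.07576 m

S_c ≈ 0.0758 m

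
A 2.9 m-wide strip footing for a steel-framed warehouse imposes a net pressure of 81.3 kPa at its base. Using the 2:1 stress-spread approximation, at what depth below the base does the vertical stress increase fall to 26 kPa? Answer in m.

z ≈ 6.17 m

2:1 spreading — at depth z the loaded area has grown by z in each plan dimension:
qB/(B+z) = Δσ_z ⇒ z = qB/Δσ_z − B = 81.3×2.9/26 − 2.9 = 6.168 m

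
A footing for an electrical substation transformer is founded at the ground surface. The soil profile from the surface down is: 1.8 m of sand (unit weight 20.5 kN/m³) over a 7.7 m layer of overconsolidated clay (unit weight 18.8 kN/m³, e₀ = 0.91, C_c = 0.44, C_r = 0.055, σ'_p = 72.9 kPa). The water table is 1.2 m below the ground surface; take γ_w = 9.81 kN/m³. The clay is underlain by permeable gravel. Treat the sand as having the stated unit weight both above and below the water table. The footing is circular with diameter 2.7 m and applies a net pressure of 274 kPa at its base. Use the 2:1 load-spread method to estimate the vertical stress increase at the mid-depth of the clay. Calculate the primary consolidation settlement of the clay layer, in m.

S_c ≈ 0.208 m

Mid-depth of clay below the ground surface: z = 1.8 + 7.7/2 = 5.65 m.
Total vertical stress at mid-clay: σ_v = 20.5×1.8 + 18.8×3.85 = 109.28 kPa.
Pore pressure: u = 9.81×(5.65 − 1.2) = 43.655 kPa.
Initial effective stress: σ'_0 = σ_v − u = 109.28 − 43.655 = 65.625 kPa.
Stress increase at mid-clay by the 2:1 spreading method:
Δσ ≈ qD²/(D+z)² = 274×2.7²/(2.7+5.65)² = 28.649 kPa
Final effective stress: σ'_f = 65.625 + 28.649 = 94.274 kPa.
σ'_f = 94.274 > σ'_p = 72.9 kPa, so the stress path crosses the preconsolidation pressure — recompression up to σ'_p, then virgin compression beyond:
S_c = H/(1+e₀)·[C_r·log₁₀(σ'_p/σ'_0) + C_c·log₁₀(σ'_f/σ'_p)]
    = 7.7/1.91 × [0.055×log₁₀(72.9/65.625) + 0.44×log₁₀(94.274/72.9)]
    = 4.0314 × [0.0025112 + 0.049132] = 0.2082 m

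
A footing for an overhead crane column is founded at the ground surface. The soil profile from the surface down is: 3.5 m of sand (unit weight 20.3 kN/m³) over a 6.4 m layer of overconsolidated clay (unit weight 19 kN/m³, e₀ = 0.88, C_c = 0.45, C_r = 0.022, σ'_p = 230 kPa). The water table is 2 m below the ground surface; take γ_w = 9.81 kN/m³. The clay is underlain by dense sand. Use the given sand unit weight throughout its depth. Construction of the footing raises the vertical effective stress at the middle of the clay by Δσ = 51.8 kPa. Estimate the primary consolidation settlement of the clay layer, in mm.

Mid-depth of clay below the ground surface: z = 3.5 + 6.4/2 = 6.7 m.
Total vertical stress at mid-clay: σ_v = 20.3×3.5 + 19×3.2 = 131.85 kPa.
Pore pressure: u = 9.81×(6.7 − 2) = 46.107 kPa.
Initial effective stress: σ'_0 = σ_v − u = 131.85 − 46.107 = 85.743 kPa.
Final effective stress: σ'_f = 85.743 + 51.8 = 137.54 kPa.
σ'_f = 137.54 ≤ σ'_p = 230 kPa, so the clay remains overconsolidated and only the recompression index applies:
S_c = C_r·H/(1+e₀)·log₁₀(σ'_f/σ'_0) = 0.022×6.4/1.88×log₁₀(137.54/85.743)
    = 0.074895 × 0.20523 = 0.01537 m

S_c ≈ 15.4 mm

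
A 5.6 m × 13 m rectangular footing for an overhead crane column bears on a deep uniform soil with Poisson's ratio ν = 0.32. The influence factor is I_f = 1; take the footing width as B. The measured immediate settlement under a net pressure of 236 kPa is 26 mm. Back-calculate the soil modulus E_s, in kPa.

E_s ≈ 45600 kPa

S_e = q·B·(1−ν²)/E_s · I_f  ⇒  E_s = q·B·(1−ν²)·I_f / S_e.
E_s = 236 × 5.6 × 0.8976 × 1 / 0.026 = 45630 kPa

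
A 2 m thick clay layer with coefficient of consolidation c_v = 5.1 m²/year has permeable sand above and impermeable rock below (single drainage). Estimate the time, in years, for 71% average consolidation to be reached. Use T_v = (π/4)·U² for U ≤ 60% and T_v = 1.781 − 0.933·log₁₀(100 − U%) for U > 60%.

Drainage path length: H_d = H = 2 m (single drainage).
U > 60%: T_v = 1.781 − 0.933·log₁₀(100 − 71) = 0.41658.
t = T_v·H_d²/c_v = 0.41658×2²/5.1 = 0.3267 years.

t ≈ 0.327 years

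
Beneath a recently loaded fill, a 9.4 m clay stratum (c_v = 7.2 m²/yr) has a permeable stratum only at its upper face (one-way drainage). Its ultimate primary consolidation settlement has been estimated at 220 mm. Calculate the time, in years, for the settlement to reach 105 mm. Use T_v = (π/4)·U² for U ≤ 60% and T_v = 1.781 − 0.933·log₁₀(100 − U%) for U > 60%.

t ≈ 2.2 years

Drainage path length: H_d = H = 9.4 m (single drainage).
U = S(t)/S_ult = 105/220 = 0.4773.
U ≤ 60%: T_v = (π/4)·U² = (π/4)×0.47727² = 0.17891.
t = T_v·H_d²/c_v = 0.17891×9.4²/7.2 = 2.196 years.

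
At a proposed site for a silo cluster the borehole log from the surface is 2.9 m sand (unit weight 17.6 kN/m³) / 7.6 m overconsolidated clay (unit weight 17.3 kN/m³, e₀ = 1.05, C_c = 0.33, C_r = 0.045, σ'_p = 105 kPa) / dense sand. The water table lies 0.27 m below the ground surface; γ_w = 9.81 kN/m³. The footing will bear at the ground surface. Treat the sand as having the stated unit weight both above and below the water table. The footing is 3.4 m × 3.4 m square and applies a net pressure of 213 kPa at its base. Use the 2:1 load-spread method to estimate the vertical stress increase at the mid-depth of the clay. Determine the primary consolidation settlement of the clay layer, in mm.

S_c ≈ 26.9 mm

Mid-depth of clay below the ground surface: z = 2.9 + 7.6/2 = 6.7 m.
Total vertical stress at mid-clay: σ_v = 17.6×2.9 + 17.3×3.8 = 116.78 kPa.
Pore pressure: u = 9.81×(6.7 − 0.27) = 63.078 kPa.
Initial effective stress: σ'_0 = σ_v − u = 116.78 − 63.078 = 53.702 kPa.
Stress increase at mid-clay by the 2:1 spreading method:
Δσ = qBL/((B+z)(L+z)) = 213×3.4×3.4/((3.4+6.7)(3.4+6.7)) = 24.138 kPa
Final effective stress: σ'_f = 53.702 + 24.138 = 77.84 kPa.
σ'_f = 77.84 ≤ σ'_p = 105 kPa, so the clay remains overconsolidated and only the recompression index applies:
S_c = C_r·H/(1+e₀)·log₁₀(σ'_f/σ'_0) = 0.045×7.6/2.05×log₁₀(77.84/53.702)
    = 0.16683 × 0.16121 = 0.02689 m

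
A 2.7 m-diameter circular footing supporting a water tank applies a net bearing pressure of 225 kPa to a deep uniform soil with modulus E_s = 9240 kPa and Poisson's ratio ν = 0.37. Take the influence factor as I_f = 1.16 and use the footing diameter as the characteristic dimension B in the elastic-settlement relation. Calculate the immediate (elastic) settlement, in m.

S_e ≈ 0.0658 m

Immediate (elastic) settlement: S_e = q·B·(1−ν²)/E_s · I_f.
S_e = 225 × 2.7 × (1 − 0.37²) / 9240 × 1.16
    = 225 × 2.7 × 0.8631 / 9240 × 1.16
    = 0.06583 m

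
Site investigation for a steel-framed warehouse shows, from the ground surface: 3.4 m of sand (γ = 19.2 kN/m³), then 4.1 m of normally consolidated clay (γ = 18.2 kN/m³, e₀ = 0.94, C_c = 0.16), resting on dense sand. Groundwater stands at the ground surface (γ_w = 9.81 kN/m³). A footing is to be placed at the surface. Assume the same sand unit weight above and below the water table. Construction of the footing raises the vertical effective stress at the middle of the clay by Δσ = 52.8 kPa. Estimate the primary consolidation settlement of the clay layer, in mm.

S_c ≈ 107 mm

Mid-depth of clay below the ground surface: z = 3.4 + 4.1/2 = 5.45 m.
Total vertical stress at mid-clay: σ_v = 19.2×3.4 + 18.2×2.05 = 102.59 kPa.
Pore pressure: u = 9.81×(5.45 − 0) = 53.465 kPa.
Initial effective stress: σ'_0 = σ_v − u = 102.59 − 53.465 = 49.125 kPa.
Final effective stress: σ'_f = σ'_0 + Δσ = 49.125 + 52.8 = 101.92 kPa.
Normally consolidated clay, so the full stress increment lies on the virgin compression line:
S_c = C_c·H/(1+e₀)·log₁₀(σ'_f/σ'_0) = 0.16×4.1/(1+0.94)×log₁₀(101.92/49.125)
    = 0.33814 × 0.31696 = 0.1072 m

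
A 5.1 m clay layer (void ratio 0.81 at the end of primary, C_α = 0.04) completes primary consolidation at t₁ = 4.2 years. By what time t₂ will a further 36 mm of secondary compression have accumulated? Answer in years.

S_s = C_α·H/(1+e_p)·log₁₀(t₂/t₁) ⇒ log₁₀(t₂/t₁) = S_s·(1+e_p)/(C_α·H).
log₁₀(t₂/t₁) = 0.036 × (1+0.81) / (0.04×5.1) = 0.3194
t₂ = t₁ × 10^0.3194 = 4.2 × 2.086 = 8.763 years

t₂ ≈ 8.76 years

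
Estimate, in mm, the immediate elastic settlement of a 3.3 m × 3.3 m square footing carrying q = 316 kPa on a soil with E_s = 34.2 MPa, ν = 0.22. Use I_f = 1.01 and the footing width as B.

S_e ≈ 29.3 mm

Immediate (elastic) settlement: S_e = q·B·(1−ν²)/E_s · I_f.
E_s = 34.2 MPa = 34200 kPa.
S_e = 316 × 3.3 × (1 − 0.22²) / 34200 × 1.01
    = 316 × 3.3 × 0.9516 / 34200 × 1.01
    = 0.02931 m = 29.31 mm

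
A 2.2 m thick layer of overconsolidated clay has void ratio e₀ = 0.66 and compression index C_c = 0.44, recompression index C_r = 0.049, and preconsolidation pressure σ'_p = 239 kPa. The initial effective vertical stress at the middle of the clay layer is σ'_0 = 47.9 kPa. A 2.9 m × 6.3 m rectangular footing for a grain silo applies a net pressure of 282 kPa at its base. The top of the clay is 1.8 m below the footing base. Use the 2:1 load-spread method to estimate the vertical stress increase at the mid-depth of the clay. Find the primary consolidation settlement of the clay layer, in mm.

Mid-depth of clay below the footing base: z = 1.8 + 2.2/2 = 2.9 m.
Stress increase at mid-clay by the 2:1 spreading method:
Δσ = qBL/((B+z)(L+z)) = 282×2.9×6.3/((2.9+2.9)(6.3+2.9)) = 96.554 kPa
Final effective stress: σ'_f = 47.9 + 96.554 = 144.45 kPa.
σ'_f = 144.45 ≤ σ'_p = 239 kPa, so the clay remains overconsolidated and only the recompression index applies:
S_c = C_r·H/(1+e₀)·log₁₀(σ'_f/σ'_0) = 0.049×2.2/1.66×log₁₀(144.45/47.9)
    = 0.06494 × 0.47938 = 0.03113 m

S_c ≈ 31.1 mm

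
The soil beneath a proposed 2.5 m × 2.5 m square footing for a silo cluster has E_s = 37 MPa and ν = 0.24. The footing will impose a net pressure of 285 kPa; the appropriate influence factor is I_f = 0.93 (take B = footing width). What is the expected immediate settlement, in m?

S_e ≈ 0.0169 m

Immediate (elastic) settlement: S_e = q·B·(1−ν²)/E_s · I_f.
E_s = 37 MPa = 37000 kPa.
S_e = 285 × 2.5 × (1 − 0.24²) / 37000 × 0.93
    = 285 × 2.5 × 0.9424 / 37000 × 0.93
    = 0.01688 m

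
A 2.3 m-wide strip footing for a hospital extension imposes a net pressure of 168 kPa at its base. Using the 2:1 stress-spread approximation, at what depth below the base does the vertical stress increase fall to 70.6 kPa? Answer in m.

z ≈ 3.17 m

2:1 spreading — at depth z the loaded area has grown by z in each plan dimension:
qB/(B+z) = Δσ_z ⇒ z = qB/Δσ_z − B = 168×2.3/70.6 − 2.3 = 3.173 m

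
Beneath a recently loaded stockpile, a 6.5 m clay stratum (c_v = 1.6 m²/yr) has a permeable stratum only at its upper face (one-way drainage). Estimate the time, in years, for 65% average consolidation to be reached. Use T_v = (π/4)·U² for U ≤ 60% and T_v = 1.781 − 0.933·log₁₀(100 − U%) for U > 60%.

t ≈ 8.99 years

Drainage path length: H_d = H = 6.5 m (single drainage).
U > 60%: T_v = 1.781 − 0.933·log₁₀(100 − 65) = 0.34038.
t = T_v·H_d²/c_v = 0.34038×6.5²/1.6 = 8.988 years.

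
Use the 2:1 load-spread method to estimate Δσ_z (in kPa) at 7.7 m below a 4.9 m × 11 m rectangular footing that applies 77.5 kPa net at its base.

Δσ_z ≈ 17.7 kPa

By the 2:1 method the load spreads at 1 horizontal : 2 vertical, so at depth z the loaded area has grown by z in each plan dimension:
Δσ = qBL/((B+z)(L+z)) = 77.5×4.9×11/((4.9+7.7)(11+7.7)) = 17.729 kPa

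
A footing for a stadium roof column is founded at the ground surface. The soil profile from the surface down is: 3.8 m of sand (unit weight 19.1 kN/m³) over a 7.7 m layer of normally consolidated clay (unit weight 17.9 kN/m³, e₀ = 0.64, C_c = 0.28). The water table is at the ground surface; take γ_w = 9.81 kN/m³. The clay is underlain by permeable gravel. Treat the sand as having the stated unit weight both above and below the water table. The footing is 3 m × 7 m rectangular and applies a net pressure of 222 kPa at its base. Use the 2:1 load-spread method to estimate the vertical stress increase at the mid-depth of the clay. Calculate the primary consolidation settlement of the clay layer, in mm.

Mid-depth of clay below the ground surface: z = 3.8 + 7.7/2 = 7.65 m.
Total vertical stress at mid-clay: σ_v = 19.1×3.8 + 17.9×3.85 = 141.5 kPa.
Pore pressure: u = 9.81×(7.65 − 0) = 75.047 kPa.
Initial effective stress: σ'_0 = σ_v − u = 141.5 − 75.047 = 66.453 kPa.
Stress increase at mid-clay by the 2:1 spreading method:
Δσ = qBL/((B+z)(L+z)) = 222×3×7/((3+7.65)(7+7.65)) = 29.88 kPa
Final effective stress: σ'_f = σ'_0 + Δσ = 66.453 + 29.88 = 96.333 kPa.
Normally consolidated clay, so the full stress increment lies on the virgin compression line:
S_c = C_c·H/(1+e₀)·log₁₀(σ'_f/σ'_0) = 0.28×7.7/(1+0.64)×log₁₀(96.333/66.453)
    = 1.3146 × 0.16126 = 0.212 m

S_c ≈ 212 mm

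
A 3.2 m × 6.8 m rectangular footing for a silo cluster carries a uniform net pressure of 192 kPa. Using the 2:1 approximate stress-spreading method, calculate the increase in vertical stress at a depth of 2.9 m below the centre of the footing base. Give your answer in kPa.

By the 2:1 method the load spreads at 1 horizontal : 2 vertical, so at depth z the loaded area has grown by z in each plan dimension:
Δσ = qBL/((B+z)(L+z)) = 192×3.2×6.8/((3.2+2.9)(6.8+2.9)) = 70.609 kPa

Δσ_z ≈ 70.6 kPa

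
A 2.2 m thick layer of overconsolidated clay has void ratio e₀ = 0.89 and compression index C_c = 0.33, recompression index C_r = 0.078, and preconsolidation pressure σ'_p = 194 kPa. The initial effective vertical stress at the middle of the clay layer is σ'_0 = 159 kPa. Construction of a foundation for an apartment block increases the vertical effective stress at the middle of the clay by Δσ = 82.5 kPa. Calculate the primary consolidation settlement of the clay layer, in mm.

S_c ≈ 44.4 mm

Final effective stress: σ'_f = 159 + 82.5 = 241.5 kPa.
σ'_f = 241.5 > σ'_p = 194 kPa, so the stress path crosses the preconsolidation pressure — recompression up to σ'_p, then virgin compression beyond:
S_c = H/(1+e₀)·[C_r·log₁₀(σ'_p/σ'_0) + C_c·log₁₀(σ'_f/σ'_p)]
    = 2.2/1.89 × [0.078×log₁₀(194/159) + 0.33×log₁₀(241.5/194)]
    = 1.164 × [0.0067396 + 0.031388] = 0.04438 m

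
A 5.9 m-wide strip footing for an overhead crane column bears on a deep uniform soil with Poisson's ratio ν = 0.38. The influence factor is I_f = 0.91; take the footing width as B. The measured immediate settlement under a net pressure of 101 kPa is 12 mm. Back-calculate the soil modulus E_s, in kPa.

S_e = q·B·(1−ν²)/E_s · I_f  ⇒  E_s = q·B·(1−ν²)·I_f / S_e.
E_s = 101 × 5.9 × 0.8556 × 0.91 / 0.012 = 38660 kPa

E_s ≈ 38700 kPa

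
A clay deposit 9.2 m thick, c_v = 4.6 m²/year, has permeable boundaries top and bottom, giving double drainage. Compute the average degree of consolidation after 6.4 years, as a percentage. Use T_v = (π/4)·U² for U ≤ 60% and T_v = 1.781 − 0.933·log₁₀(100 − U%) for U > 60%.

U ≈ 97.4 %

Drainage path length: H_d = H/2 = 4.6 m (double drainage).
T_v = c_v·t/H_d² = 4.6×6.4/4.6² = 1.3913.
T_v = 1.3913 corresponds to the U > 60% branch:
U = 1 − 10^((1.781 − T_v)/0.933)/100 = 0.9738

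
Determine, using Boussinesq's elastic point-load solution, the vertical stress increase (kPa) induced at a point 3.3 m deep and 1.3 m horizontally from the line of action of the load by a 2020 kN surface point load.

Boussinesq vertical stress below a point load on an elastic half-space:
Δσ_z = 3P/(2πz²) · [1 + (r/z)²]^(−5/2)
r/z = 1.3/3.3 = 0.39394; [1+(r/z)²]^(−5/2) = 0.69722.
Δσ_z = 3×2020/(2π×3.3²) × 0.69722 = 88.566 × 0.69722 = 61.75 kPa

Δσ_z ≈ 61.7 kPa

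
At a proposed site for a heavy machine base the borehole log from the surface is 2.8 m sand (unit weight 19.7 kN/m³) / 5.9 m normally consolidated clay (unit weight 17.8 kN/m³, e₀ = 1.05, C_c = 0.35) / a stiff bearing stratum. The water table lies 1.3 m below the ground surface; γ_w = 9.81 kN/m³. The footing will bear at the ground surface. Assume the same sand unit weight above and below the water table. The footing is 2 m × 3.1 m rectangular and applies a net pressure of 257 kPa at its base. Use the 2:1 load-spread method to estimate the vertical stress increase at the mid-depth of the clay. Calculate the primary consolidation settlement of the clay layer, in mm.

Mid-depth of clay below the ground surface: z = 2.8 + 5.9/2 = 5.75 m.
Total vertical stress at mid-clay: σ_v = 19.7×2.8 + 17.8×2.95 = 107.67 kPa.
Pore pressure: u = 9.81×(5.75 − 1.3) = 43.655 kPa.
Initial effective stress: σ'_0 = σ_v − u = 107.67 − 43.655 = 64.015 kPa.
Stress increase at mid-clay by the 2:1 spreading method:
Δσ = qBL/((B+z)(L+z)) = 257×2×3.1/((2+5.75)(3.1+5.75)) = 23.232 kPa
Final effective stress: σ'_f = σ'_0 + Δσ = 64.015 + 23.232 = 87.247 kPa.
Normally consolidated clay, so the full stress increment lies on the virgin compression line:
S_c = C_c·H/(1+e₀)·log₁₀(σ'_f/σ'_0) = 0.35×5.9/(1+1.05)×log₁₀(87.247/64.015)
    = 1.0073 × 0.13447 = 0.1355 m

S_c ≈ 135 mm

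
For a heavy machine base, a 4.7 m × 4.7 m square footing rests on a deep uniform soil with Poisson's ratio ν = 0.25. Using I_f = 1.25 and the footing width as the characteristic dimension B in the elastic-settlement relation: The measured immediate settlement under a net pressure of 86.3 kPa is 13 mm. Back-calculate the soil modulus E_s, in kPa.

E_s ≈ 36600 kPa

S_e = q·B·(1−ν²)/E_s · I_f  ⇒  E_s = q·B·(1−ν²)·I_f / S_e.
E_s = 86.3 × 4.7 × 0.9375 × 1.25 / 0.013 = 36560 kPa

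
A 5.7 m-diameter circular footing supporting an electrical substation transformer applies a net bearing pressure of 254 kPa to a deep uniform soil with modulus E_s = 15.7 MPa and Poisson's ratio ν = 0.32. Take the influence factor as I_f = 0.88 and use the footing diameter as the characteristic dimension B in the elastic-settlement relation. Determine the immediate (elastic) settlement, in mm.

Immediate (elastic) settlement: S_e = q·B·(1−ν²)/E_s · I_f.
E_s = 15.7 MPa = 15700 kPa.
S_e = 254 × 5.7 × (1 − 0.32²) / 15700 × 0.88
    = 254 × 5.7 × 0.8976 / 15700 × 0.88
    = 0.07284 m = 72.84 mm

S_e ≈ 72.8 mm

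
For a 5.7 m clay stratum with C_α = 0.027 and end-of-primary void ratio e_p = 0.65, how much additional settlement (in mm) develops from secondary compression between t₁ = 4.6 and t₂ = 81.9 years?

Secondary compression: S_s = C_α·H/(1+e_p)·log₁₀(t₂/t₁)
S_s = 0.027×5.7/(1+0.65)×log₁₀(81.9/4.6)
    = 0.09327 × 1.251 = 0.1166 m

S_s ≈ 117 mm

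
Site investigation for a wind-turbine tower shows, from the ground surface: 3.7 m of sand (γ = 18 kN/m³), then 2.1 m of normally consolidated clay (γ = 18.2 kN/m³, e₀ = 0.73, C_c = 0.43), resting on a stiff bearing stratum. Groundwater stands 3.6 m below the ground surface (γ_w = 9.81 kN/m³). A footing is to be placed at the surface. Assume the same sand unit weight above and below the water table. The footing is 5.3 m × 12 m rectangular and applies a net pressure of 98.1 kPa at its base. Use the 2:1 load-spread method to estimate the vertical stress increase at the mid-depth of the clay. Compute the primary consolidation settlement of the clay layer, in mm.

S_c ≈ 91.6 mm

Mid-depth of clay below the ground surface: z = 3.7 + 2.1/2 = 4.75 m.
Total vertical stress at mid-clay: σ_v = 18×3.7 + 18.2×1.05 = 85.71 kPa.
Pore pressure: u = 9.81×(4.75 − 3.6) = 11.281 kPa.
Initial effective stress: σ'_0 = σ_v − u = 85.71 − 11.281 = 74.429 kPa.
Stress increase at mid-clay by the 2:1 spreading method:
Δσ = qBL/((B+z)(L+z)) = 98.1×5.3×12/((5.3+4.75)(12+4.75)) = 37.063 kPa
Final effective stress: σ'_f = σ'_0 + Δσ = 74.429 + 37.063 = 111.49 kPa.
Normally consolidated clay, so the full stress increment lies on the virgin compression line:
S_c = C_c·H/(1+e₀)·log₁₀(σ'_f/σ'_0) = 0.43×2.1/(1+0.73)×log₁₀(111.49/74.429)
    = 0.52197 × 0.17549 = 0.0916 m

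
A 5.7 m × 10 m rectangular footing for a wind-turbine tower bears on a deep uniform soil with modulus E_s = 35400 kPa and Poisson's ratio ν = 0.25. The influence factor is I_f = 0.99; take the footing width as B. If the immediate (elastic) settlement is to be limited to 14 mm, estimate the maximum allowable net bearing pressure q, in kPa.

S_e = q·B·(1−ν²)/E_s · I_f  ⇒  q = S_e·E_s / (B·(1−ν²)·I_f).
q = 0.014 × 35400 / (5.7 × 0.9375 × 0.99) = 93.68 kPa

q ≈ 93.7 kPa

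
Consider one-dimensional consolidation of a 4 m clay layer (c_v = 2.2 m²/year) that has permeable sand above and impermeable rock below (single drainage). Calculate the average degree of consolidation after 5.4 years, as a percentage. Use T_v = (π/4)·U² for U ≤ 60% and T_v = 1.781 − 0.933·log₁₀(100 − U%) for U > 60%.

Drainage path length: H_d = H = 4 m (single drainage).
T_v = c_v·t/H_d² = 2.2×5.4/4² = 0.7425.
T_v = 0.7425 corresponds to the U > 60% branch:
U = 1 − 10^((1.781 − T_v)/0.933)/100 = 0.8703

U ≈ 87 %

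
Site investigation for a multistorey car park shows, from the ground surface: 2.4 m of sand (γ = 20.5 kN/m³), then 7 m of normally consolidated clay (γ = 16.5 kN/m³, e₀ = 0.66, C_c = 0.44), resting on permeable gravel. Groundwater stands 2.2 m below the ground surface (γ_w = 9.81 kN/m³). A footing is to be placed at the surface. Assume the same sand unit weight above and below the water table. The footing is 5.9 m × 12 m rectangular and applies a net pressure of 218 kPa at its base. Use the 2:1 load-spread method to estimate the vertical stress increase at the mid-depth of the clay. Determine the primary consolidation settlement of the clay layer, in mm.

Mid-depth of clay below the ground surface: z = 2.4 + 7/2 = 5.9 m.
Total vertical stress at mid-clay: σ_v = 20.5×2.4 + 16.5×3.5 = 106.95 kPa.
Pore pressure: u = 9.81×(5.9 − 2.2) = 36.297 kPa.
Initial effective stress: σ'_0 = σ_v − u = 106.95 − 36.297 = 70.653 kPa.
Stress increase at mid-clay by the 2:1 spreading method:
Δσ = qBL/((B+z)(L+z)) = 218×5.9×12/((5.9+5.9)(12+5.9)) = 73.073 kPa
Final effective stress: σ'_f = σ'_0 + Δσ = 70.653 + 73.073 = 143.73 kPa.
Normally consolidated clay, so the full stress increment lies on the virgin compression line:
S_c = C_c·H/(1+e₀)·log₁₀(σ'_f/σ'_0) = 0.44×7/(1+0.66)×log₁₀(143.73/70.653)
    = 1.8554 × 0.30842 = 0.5722 m

S_c ≈ 572 mm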